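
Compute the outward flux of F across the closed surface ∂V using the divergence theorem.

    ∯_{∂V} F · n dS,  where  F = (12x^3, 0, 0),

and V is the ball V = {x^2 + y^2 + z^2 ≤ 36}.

By the divergence theorem,

    ∯_{∂V} F · n dS = ∭_V (∇ · F) dV.

Compute the divergence:
    ∇ · F = ∂F_x/∂x + ∂F_y/∂y + ∂F_z/∂z = 36x^2 + 0 + 0 = 36x^2.

In spherical coordinates, x = ρ sin(φ) cos(θ), y = ρ sin(φ) sin(θ), z = ρ cos(φ), dV = ρ^2 sin(φ) dρ dφ dθ, with 0 ≤ ρ ≤ 6, 0 ≤ φ ≤ π, 0 ≤ θ ≤ 2π.

The integrand, after substitution and multiplying by the volume element, becomes (36ρ^2sin(φ)^2cos(θ)^2) · ρ^2 sin(φ), so

    ∭_V (∇·F) dV = ∫_0^{2π} ∫_0^{π} ∫_0^{6} (36ρ^2sin(φ)^2cos(θ)^2) · ρ^2 sin(φ) dρ dφ dθ.

Inner (ρ from 0 to 6): 279936sin(φ)^3cos(θ)^2/5.
Middle (φ from 0 to π): 373248cos(θ)^2/5.
Outer (θ from 0 to 2π): 373248π/5.

Therefore ∯_{∂V} F · n dS = 373248π/5.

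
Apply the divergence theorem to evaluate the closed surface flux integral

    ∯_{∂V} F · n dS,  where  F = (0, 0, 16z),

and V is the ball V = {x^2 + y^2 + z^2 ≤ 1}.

By the divergence theorem,

    ∯_{∂V} F · n dS = ∭_V (∇ · F) dV.

Compute the divergence:
    ∇ · F = ∂F_x/∂x + ∂F_y/∂y + ∂F_z/∂z = 0 + 0 + 16 = 16.

In spherical coordinates, x = ρ sin(φ) cos(θ), y = ρ sin(φ) sin(θ), z = ρ cos(φ), dV = ρ^2 sin(φ) dρ dφ dθ, with 0 ≤ ρ ≤ 1, 0 ≤ φ ≤ π, 0 ≤ θ ≤ 2π.

The integrand, after substitution and multiplying by the volume element, becomes (16) · ρ^2 sin(φ), so

    ∭_V (∇·F) dV = ∫_0^{2π} ∫_0^{π} ∫_0^{1} (16) · ρ^2 sin(φ) dρ dφ dθ.

Inner (ρ from 0 to 1): 16sin(φ)/3.
Middle (φ from 0 to π): 32/3.
Outer (θ from 0 to 2π): 64π/3.

Therefore ∯_{∂V} F · n dS = 64π/3.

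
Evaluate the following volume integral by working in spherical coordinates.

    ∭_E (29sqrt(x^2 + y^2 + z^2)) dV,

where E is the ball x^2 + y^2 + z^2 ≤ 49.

In spherical coordinates, x = ρ sin(φ) cos(θ), y = ρ sin(φ) sin(θ), z = ρ cos(φ), and dV = ρ^2 sin(φ) dρ dφ dθ.

The integrand becomes 29ρ, so

    ∭_E (29sqrt(x^2 + y^2 + z^2)) dV = ∫_{0}^{2π} ∫_{0}^{π} ∫_{0}^{7} (29ρ) · ρ^2 sin(φ) dρ dφ dθ.

Inner (ρ): 69629sin(φ)/4.
Middle (φ): 69629/2.
Outer (θ): 69629π.

Therefore the triple integral equals 69629π.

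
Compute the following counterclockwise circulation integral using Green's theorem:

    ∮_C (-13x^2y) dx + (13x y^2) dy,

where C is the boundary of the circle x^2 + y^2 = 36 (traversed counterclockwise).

Green's theorem converts the closed line integral into a double integral over the enclosed region D:

    ∮_C P dx + Q dy = ∬_D (∂Q/∂x - ∂P/∂y) dA.

Here P = -13x^2y, Q = 13x y^2, so

    ∂Q/∂x = 13y^2,    ∂P/∂y = -13x^2,
    ∂Q/∂x - ∂P/∂y = 13x^2 + 13y^2.

D is the region x^2 + y^2 ≤ 36. Evaluating the double integral:

In polar coordinates (x = r cos θ, y = r sin θ, dA = r dr dθ) the integrand becomes 13r^2, so

    ∬_D (13x^2 + 13y^2) dA = ∫_0^{2π} ∫_0^{6} (13r^2) · r dr dθ.

Inner (r from 0 to 6): 4212.
Outer (θ from 0 to 2π): 8424π.

Therefore ∮_C P dx + Q dy = 8424π.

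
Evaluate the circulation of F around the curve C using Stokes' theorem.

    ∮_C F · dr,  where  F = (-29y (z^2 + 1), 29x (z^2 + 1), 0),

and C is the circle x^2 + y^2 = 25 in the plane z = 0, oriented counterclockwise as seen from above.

Let S be the flat disk x^2 + y^2 ≤ 25 in the plane z = 0, with upward unit normal n̂ = ẑ. By Stokes' theorem,

    ∮_C F · dr = ∬_S (∇ × F) · n̂ dS = ∬_D (curl F)_z dA,

where D is the disk x^2 + y^2 ≤ 25.

Compute the curl of F = (-29y (z^2 + 1), 29x (z^2 + 1), 0):
    (∇ × F)_x = ∂F_z/∂y - ∂F_y/∂z = -58x z,
    (∇ × F)_y = ∂F_x/∂z - ∂F_z/∂x = -58y z,
    (∇ × F)_z = ∂F_y/∂x - ∂F_x/∂y = 58z^2 + 58.

On z = 0, (curl F)_z = 58.

Convert to polar (x = r cos θ, y = r sin θ, dA = r dr dθ); the integrand becomes 58, so

    ∬_D (curl F)_z dA = ∫_0^{2π} ∫_0^{5} (58) · r dr dθ.

Inner (r from 0 to 5): 725.
Outer (θ from 0 to 2π): 1450π.

Therefore ∮_C F · dr = 1450π.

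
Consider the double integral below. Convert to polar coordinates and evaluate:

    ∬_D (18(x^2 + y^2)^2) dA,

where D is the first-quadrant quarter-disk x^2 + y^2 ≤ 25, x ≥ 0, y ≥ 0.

The region D is 0 ≤ r ≤ 5, 0 ≤ θ ≤ π/2 in polar coordinates, where x = r cos(θ), y = r sin(θ), and dA = r dr dθ.

Under the substitution, the integrand becomes 18r^4, so

    ∬_D (18(x^2 + y^2)^2) dA = ∫_{0}^{π/2} ∫_{0}^{5} (18r^4) · r dr dθ.

Inner integral (in r): ∫_{0}^{5} (18r^4) · r dr = 46875.

Outer integral (in θ): ∫_{0}^{π/2} (46875) dθ = 46875π/2.

Therefore ∬_D (18(x^2 + y^2)^2) dA = 46875π/2.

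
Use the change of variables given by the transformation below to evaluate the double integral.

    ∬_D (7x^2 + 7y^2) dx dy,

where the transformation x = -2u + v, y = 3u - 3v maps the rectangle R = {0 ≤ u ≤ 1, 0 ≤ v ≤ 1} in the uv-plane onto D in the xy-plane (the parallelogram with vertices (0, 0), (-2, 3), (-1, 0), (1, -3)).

Compute the Jacobian determinant of (x, y) with respect to (u, v):

    ∂(x,y)/∂(u,v) = | -2  1 | = (-2)(-3) - (1)(3) = 3.
                   | 3  -3 |

Its absolute value is |J| = 3 (the area scaling factor).

Substituting x = -2u + v, y = 3u - 3v into the integrand,

    7x^2 + 7y^2 → 91u^2 - 154u v + 70v^2,

so the integral becomes

    ∬_R (91u^2 - 154u v + 70v^2) · |J| du dv = ∫_0^1 ∫_0^1 (273u^2 - 462u v + 210v^2) dv du.

Inner (v): 273u^2 - 231u + 70.
Outer (u): 91/2.

Therefore ∬_D (7x^2 + 7y^2) dx dy = 91/2.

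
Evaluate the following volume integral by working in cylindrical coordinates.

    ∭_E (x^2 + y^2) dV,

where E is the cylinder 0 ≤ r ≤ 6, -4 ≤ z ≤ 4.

In cylindrical coordinates, x = r cos(θ), y = r sin(θ), z = z, and dV = r dr dθ dz.

The integrand becomes r^2, so

    ∭_E (x^2 + y^2) dV = ∫_{0}^{2π} ∫_{0}^{6} ∫_{-4}^{4} (r^2) · r dz dr dθ.

Inner (z): 8r^3.
Middle (r from 0 to 6): 2592.
Outer (θ): 5184π.

Therefore the triple integral equals 5184π.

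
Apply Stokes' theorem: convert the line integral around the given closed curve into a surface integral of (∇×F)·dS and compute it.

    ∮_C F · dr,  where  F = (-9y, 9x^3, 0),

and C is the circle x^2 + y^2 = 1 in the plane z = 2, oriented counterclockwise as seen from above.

Let S be the flat disk x^2 + y^2 ≤ 1 in the plane z = 2, with upward unit normal n̂ = ẑ. By Stokes' theorem,

    ∮_C F · dr = ∬_S (∇ × F) · n̂ dS = ∬_D (curl F)_z dA,

where D is the disk x^2 + y^2 ≤ 1.

Compute the curl of F = (-9y, 9x^3, 0):
    (∇ × F)_x = ∂F_z/∂y - ∂F_y/∂z = 0,
    (∇ × F)_y = ∂F_x/∂z - ∂F_z/∂x = 0,
    (∇ × F)_z = ∂F_y/∂x - ∂F_x/∂y = 27x^2 + 9.

On z = 2, (curl F)_z = 27x^2 + 9.

Convert to polar (x = r cos θ, y = r sin θ, dA = r dr dθ); the integrand becomes 27r^2cos(θ)^2 + 9, so

    ∬_D (curl F)_z dA = ∫_0^{2π} ∫_0^{1} (27r^2cos(θ)^2 + 9) · r dr dθ.

Inner (r from 0 to 1): 27cos(θ)^2/4 + 9/2.
Outer (θ from 0 to 2π): 63π/4.

Therefore ∮_C F · dr = 63π/4.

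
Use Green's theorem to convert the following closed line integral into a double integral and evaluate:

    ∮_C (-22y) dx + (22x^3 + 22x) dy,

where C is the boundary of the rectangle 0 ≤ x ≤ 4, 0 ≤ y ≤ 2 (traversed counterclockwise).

Green's theorem converts the closed line integral into a double integral over the enclosed region D:

    ∮_C P dx + Q dy = ∬_D (∂Q/∂x - ∂P/∂y) dA.

Here P = -22y, Q = 22x^3 + 22x, so

    ∂Q/∂x = 66x^2 + 22,    ∂P/∂y = -22,
    ∂Q/∂x - ∂P/∂y = 66x^2 + 44.

D is the region 0 ≤ x ≤ 4, 0 ≤ y ≤ 2. Evaluating the double integral:

    ∬_D (66x^2 + 44) dA = ∫_0^{4} ∫_0^{2} (66x^2 + 44) dy dx.

Inner (y from 0 to 2): 132x^2 + 88.
Outer (x from 0 to 4): 3168.

Therefore ∮_C P dx + Q dy = 3168.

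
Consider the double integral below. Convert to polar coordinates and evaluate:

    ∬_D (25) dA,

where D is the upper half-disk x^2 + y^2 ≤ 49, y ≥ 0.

The region D is 0 ≤ r ≤ 7, 0 ≤ θ ≤ π in polar coordinates, where x = r cos(θ), y = r sin(θ), and dA = r dr dθ.

Under the substitution, the integrand becomes 25, so

    ∬_D (25) dA = ∫_{0}^{π} ∫_{0}^{7} (25) · r dr dθ.

Inner integral (in r): ∫_{0}^{7} (25) · r dr = 1225/2.

Outer integral (in θ): ∫_{0}^{π} (1225/2) dθ = 1225π/2.

Therefore ∬_D (25) dA = 1225π/2.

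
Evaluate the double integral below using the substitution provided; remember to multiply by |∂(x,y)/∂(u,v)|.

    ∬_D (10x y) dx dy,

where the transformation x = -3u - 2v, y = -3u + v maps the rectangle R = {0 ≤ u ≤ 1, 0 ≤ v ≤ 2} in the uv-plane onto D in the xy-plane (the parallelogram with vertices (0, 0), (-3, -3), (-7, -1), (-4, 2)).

Compute the Jacobian determinant of (x, y) with respect to (u, v):

    ∂(x,y)/∂(u,v) = | -3  -2 | = (-3)(1) - (-2)(-3) = -9.
                   | -3  1 |

Its absolute value is |J| = 9 (the area scaling factor).

Substituting x = -3u - 2v, y = -3u + v into the integrand,

    10x y → 90u^2 + 30u v - 20v^2,

so the integral becomes

    ∬_R (90u^2 + 30u v - 20v^2) · |J| du dv = ∫_0^1 ∫_0^2 (810u^2 + 270u v - 180v^2) dv du.

Inner (v): 1620u^2 + 540u - 480.
Outer (u): 330.

Therefore ∬_D (10x y) dx dy = 330.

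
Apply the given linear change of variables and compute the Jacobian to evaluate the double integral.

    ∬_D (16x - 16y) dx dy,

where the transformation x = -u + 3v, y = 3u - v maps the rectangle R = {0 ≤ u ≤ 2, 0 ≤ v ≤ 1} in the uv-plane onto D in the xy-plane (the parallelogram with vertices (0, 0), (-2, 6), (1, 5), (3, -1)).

Compute the Jacobian determinant of (x, y) with respect to (u, v):

    ∂(x,y)/∂(u,v) = | -1  3 | = (-1)(-1) - (3)(3) = -8.
                   | 3  -1 |

Its absolute value is |J| = 8 (the area scaling factor).

Substituting x = -u + 3v, y = 3u - v into the integrand,

    16x - 16y → -64u + 64v,

so the integral becomes

    ∬_R (-64u + 64v) · |J| du dv = ∫_0^2 ∫_0^1 (-512u + 512v) dv du.

Inner (v): 256 - 512u.
Outer (u): -512.

Therefore ∬_D (16x - 16y) dx dy = -512.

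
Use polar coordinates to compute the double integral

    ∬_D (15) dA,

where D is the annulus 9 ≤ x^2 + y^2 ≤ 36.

The region D is 3 ≤ r ≤ 6, 0 ≤ θ ≤ 2π in polar coordinates, where x = r cos(θ), y = r sin(θ), and dA = r dr dθ.

Under the substitution, the integrand becomes 15, so

    ∬_D (15) dA = ∫_{0}^{2π} ∫_{3}^{6} (15) · r dr dθ.

Inner integral (in r): ∫_{3}^{6} (15) · r dr = 405/2.

Outer integral (in θ): ∫_{0}^{2π} (405/2) dθ = 405π.

Therefore ∬_D (15) dA = 405π.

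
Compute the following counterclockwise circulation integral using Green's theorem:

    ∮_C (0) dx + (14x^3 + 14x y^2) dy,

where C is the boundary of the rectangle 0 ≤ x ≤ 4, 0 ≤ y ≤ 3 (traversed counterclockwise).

Green's theorem converts the closed line integral into a double integral over the enclosed region D:

    ∮_C P dx + Q dy = ∬_D (∂Q/∂x - ∂P/∂y) dA.

Here P = 0, Q = 14x^3 + 14x y^2, so

    ∂Q/∂x = 42x^2 + 14y^2,    ∂P/∂y = 0,
    ∂Q/∂x - ∂P/∂y = 42x^2 + 14y^2.

D is the region 0 ≤ x ≤ 4, 0 ≤ y ≤ 3. Evaluating the double integral:

    ∬_D (42x^2 + 14y^2) dA = ∫_0^{4} ∫_0^{3} (42x^2 + 14y^2) dy dx.

Inner (y from 0 to 3): 126x^2 + 126.
Outer (x from 0 to 4): 3192.

Therefore ∮_C P dx + Q dy = 3192.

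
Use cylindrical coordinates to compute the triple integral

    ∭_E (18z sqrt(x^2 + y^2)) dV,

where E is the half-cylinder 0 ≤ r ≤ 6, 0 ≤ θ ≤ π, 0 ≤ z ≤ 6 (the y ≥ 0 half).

In cylindrical coordinates, x = r cos(θ), y = r sin(θ), z = z, and dV = r dr dθ dz.

The integrand becomes 18r z, so

    ∭_E (18z sqrt(x^2 + y^2)) dV = ∫_{0}^{π} ∫_{0}^{6} ∫_{0}^{6} (18r z) · r dz dr dθ.

Inner (z): 324r^2.
Middle (r from 0 to 6): 23328.
Outer (θ): 23328π.

Therefore the triple integral equals 23328π.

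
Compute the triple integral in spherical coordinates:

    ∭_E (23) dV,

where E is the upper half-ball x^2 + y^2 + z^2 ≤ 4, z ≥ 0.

In spherical coordinates, x = ρ sin(φ) cos(θ), y = ρ sin(φ) sin(θ), z = ρ cos(φ), and dV = ρ^2 sin(φ) dρ dφ dθ.

The integrand becomes 23, so

    ∭_E (23) dV = ∫_{0}^{2π} ∫_{0}^{π/2} ∫_{0}^{2} (23) · ρ^2 sin(φ) dρ dφ dθ.

Inner (ρ): 184sin(φ)/3.
Middle (φ): 184/3.
Outer (θ): 368π/3.

Therefore the triple integral equals 368π/3.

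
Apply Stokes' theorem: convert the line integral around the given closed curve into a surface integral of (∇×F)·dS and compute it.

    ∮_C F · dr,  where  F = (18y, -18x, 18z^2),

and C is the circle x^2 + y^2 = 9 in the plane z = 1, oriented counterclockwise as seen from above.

Let S be the flat disk x^2 + y^2 ≤ 9 in the plane z = 1, with upward unit normal n̂ = ẑ. By Stokes' theorem,

    ∮_C F · dr = ∬_S (∇ × F) · n̂ dS = ∬_D (curl F)_z dA,

where D is the disk x^2 + y^2 ≤ 9.

Compute the curl of F = (18y, -18x, 18z^2):
    (∇ × F)_x = ∂F_z/∂y - ∂F_y/∂z = 0,
    (∇ × F)_y = ∂F_x/∂z - ∂F_z/∂x = 0,
    (∇ × F)_z = ∂F_y/∂x - ∂F_x/∂y = -36.

On z = 1, (curl F)_z = -36.

Convert to polar (x = r cos θ, y = r sin θ, dA = r dr dθ); the integrand becomes -36, so

    ∬_D (curl F)_z dA = ∫_0^{2π} ∫_0^{3} (-36) · r dr dθ.

Inner (r from 0 to 3): -162.
Outer (θ from 0 to 2π): -324π.

Therefore ∮_C F · dr = -324π.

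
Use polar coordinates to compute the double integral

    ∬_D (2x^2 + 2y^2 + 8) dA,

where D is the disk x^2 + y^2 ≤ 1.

The region D is 0 ≤ r ≤ 1, 0 ≤ θ ≤ 2π in polar coordinates, where x = r cos(θ), y = r sin(θ), and dA = r dr dθ.

Under the substitution, the integrand becomes 2r^2 + 8, so

    ∬_D (2x^2 + 2y^2 + 8) dA = ∫_{0}^{2π} ∫_{0}^{1} (2r^2 + 8) · r dr dθ.

Inner integral (in r): ∫_{0}^{1} (2r^2 + 8) · r dr = 9/2.

Outer integral (in θ): ∫_{0}^{2π} (9/2) dθ = 9π.

Therefore ∬_D (2x^2 + 2y^2 + 8) dA = 9π.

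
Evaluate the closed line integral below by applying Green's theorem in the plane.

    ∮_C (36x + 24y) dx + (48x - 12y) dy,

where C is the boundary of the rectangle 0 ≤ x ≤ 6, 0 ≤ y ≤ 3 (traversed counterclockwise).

Green's theorem converts the closed line integral into a double integral over the enclosed region D:

    ∮_C P dx + Q dy = ∬_D (∂Q/∂x - ∂P/∂y) dA.

Here P = 36x + 24y, Q = 48x - 12y, so

    ∂Q/∂x = 48,    ∂P/∂y = 24,
    ∂Q/∂x - ∂P/∂y = 24.

D is the region 0 ≤ x ≤ 6, 0 ≤ y ≤ 3. Evaluating the double integral:

    ∬_D (24) dA = ∫_0^{6} ∫_0^{3} (24) dy dx.

Inner (y from 0 to 3): 72.
Outer (x from 0 to 6): 432.

Therefore ∮_C P dx + Q dy = 432.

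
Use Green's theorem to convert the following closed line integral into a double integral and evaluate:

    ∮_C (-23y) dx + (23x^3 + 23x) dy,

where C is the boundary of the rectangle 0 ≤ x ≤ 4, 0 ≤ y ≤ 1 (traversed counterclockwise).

Green's theorem converts the closed line integral into a double integral over the enclosed region D:

    ∮_C P dx + Q dy = ∬_D (∂Q/∂x - ∂P/∂y) dA.

Here P = -23y, Q = 23x^3 + 23x, so

    ∂Q/∂x = 69x^2 + 23,    ∂P/∂y = -23,
    ∂Q/∂x - ∂P/∂y = 69x^2 + 46.

D is the region 0 ≤ x ≤ 4, 0 ≤ y ≤ 1. Evaluating the double integral:

    ∬_D (69x^2 + 46) dA = ∫_0^{4} ∫_0^{1} (69x^2 + 46) dy dx.

Inner (y from 0 to 1): 69x^2 + 46.
Outer (x from 0 to 4): 1656.

Therefore ∮_C P dx + Q dy = 1656.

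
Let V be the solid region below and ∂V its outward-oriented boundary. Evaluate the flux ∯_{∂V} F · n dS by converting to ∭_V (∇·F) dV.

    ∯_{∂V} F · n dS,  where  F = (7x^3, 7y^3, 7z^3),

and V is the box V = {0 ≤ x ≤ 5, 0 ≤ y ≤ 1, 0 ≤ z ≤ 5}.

By the divergence theorem,

    ∯_{∂V} F · n dS = ∭_V (∇ · F) dV.

Compute the divergence:
    ∇ · F = ∂F_x/∂x + ∂F_y/∂y + ∂F_z/∂z = 21x^2 + 21y^2 + 21z^2.

V is a rectangular box, so dV = dx dy dz with 0 ≤ x ≤ 5, 0 ≤ y ≤ 1, 0 ≤ z ≤ 5.

Integrate (21x^2 + 21y^2 + 21z^2) over V as an iterated integral:

    ∭_V (∇·F) dV = ∫_0^{5} ∫_0^{1} ∫_0^{5} (21x^2 + 21y^2 + 21z^2) dz dy dx.

Inner (z from 0 to 5): 105x^2 + 105y^2 + 875.
Middle (y from 0 to 1): 105x^2 + 910.
Outer (x from 0 to 5): 8925.

Therefore ∯_{∂V} F · n dS = 8925.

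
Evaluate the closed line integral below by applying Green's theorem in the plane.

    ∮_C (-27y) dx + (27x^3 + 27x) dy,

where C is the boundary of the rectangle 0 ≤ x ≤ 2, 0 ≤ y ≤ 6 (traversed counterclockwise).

Green's theorem converts the closed line integral into a double integral over the enclosed region D:

    ∮_C P dx + Q dy = ∬_D (∂Q/∂x - ∂P/∂y) dA.

Here P = -27y, Q = 27x^3 + 27x, so

    ∂Q/∂x = 81x^2 + 27,    ∂P/∂y = -27,
    ∂Q/∂x - ∂P/∂y = 81x^2 + 54.

D is the region 0 ≤ x ≤ 2, 0 ≤ y ≤ 6. Evaluating the double integral:

    ∬_D (81x^2 + 54) dA = ∫_0^{2} ∫_0^{6} (81x^2 + 54) dy dx.

Inner (y from 0 to 6): 486x^2 + 324.
Outer (x from 0 to 2): 1944.

Therefore ∮_C P dx + Q dy = 1944.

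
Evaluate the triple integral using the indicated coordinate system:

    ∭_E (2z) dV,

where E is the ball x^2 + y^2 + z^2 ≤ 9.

In spherical coordinates, x = ρ sin(φ) cos(θ), y = ρ sin(φ) sin(θ), z = ρ cos(φ), and dV = ρ^2 sin(φ) dρ dφ dθ.

The integrand becomes 2ρ cos(φ), so

    ∭_E (2z) dV = ∫_{0}^{2π} ∫_{0}^{π} ∫_{0}^{3} (2ρ cos(φ)) · ρ^2 sin(φ) dρ dφ dθ.

Inner (ρ): 81sin(2φ)/4.
Middle (φ): 0.
Outer (θ): 0.

Therefore the triple integral equals 0.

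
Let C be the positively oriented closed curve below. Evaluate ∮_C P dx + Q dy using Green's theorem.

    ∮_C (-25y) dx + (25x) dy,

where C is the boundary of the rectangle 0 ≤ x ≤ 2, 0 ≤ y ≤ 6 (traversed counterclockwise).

Green's theorem converts the closed line integral into a double integral over the enclosed region D:

    ∮_C P dx + Q dy = ∬_D (∂Q/∂x - ∂P/∂y) dA.

Here P = -25y, Q = 25x, so

    ∂Q/∂x = 25,    ∂P/∂y = -25,
    ∂Q/∂x - ∂P/∂y = 50.

D is the region 0 ≤ x ≤ 2, 0 ≤ y ≤ 6. Evaluating the double integral:

    ∬_D (50) dA = ∫_0^{2} ∫_0^{6} (50) dy dx.

Inner (y from 0 to 6): 300.
Outer (x from 0 to 2): 600.

Therefore ∮_C P dx + Q dy = 600.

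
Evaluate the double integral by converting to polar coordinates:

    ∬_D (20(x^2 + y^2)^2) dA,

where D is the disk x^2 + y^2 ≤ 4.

The region D is 0 ≤ r ≤ 2, 0 ≤ θ ≤ 2π in polar coordinates, where x = r cos(θ), y = r sin(θ), and dA = r dr dθ.

Under the substitution, the integrand becomes 20r^4, so

    ∬_D (20(x^2 + y^2)^2) dA = ∫_{0}^{2π} ∫_{0}^{2} (20r^4) · r dr dθ.

Inner integral (in r): ∫_{0}^{2} (20r^4) · r dr = 640/3.

Outer integral (in θ): ∫_{0}^{2π} (640/3) dθ = 1280π/3.

Therefore ∬_D (20(x^2 + y^2)^2) dA = 1280π/3.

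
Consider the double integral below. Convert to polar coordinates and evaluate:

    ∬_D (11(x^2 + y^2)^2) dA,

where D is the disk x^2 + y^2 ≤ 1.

The region D is 0 ≤ r ≤ 1, 0 ≤ θ ≤ 2π in polar coordinates, where x = r cos(θ), y = r sin(θ), and dA = r dr dθ.

Under the substitution, the integrand becomes 11r^4, so

    ∬_D (11(x^2 + y^2)^2) dA = ∫_{0}^{2π} ∫_{0}^{1} (11r^4) · r dr dθ.

Inner integral (in r): ∫_{0}^{1} (11r^4) · r dr = 11/6.

Outer integral (in θ): ∫_{0}^{2π} (11/6) dθ = 11π/3.

Therefore ∬_D (11(x^2 + y^2)^2) dA = 11π/3.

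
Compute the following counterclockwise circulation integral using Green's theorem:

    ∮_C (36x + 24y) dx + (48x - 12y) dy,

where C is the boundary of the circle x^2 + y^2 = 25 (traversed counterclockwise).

Green's theorem converts the closed line integral into a double integral over the enclosed region D:

    ∮_C P dx + Q dy = ∬_D (∂Q/∂x - ∂P/∂y) dA.

Here P = 36x + 24y, Q = 48x - 12y, so

    ∂Q/∂x = 48,    ∂P/∂y = 24,
    ∂Q/∂x - ∂P/∂y = 24.

D is the region x^2 + y^2 ≤ 25. Evaluating the double integral:

In polar coordinates (x = r cos θ, y = r sin θ, dA = r dr dθ) the integrand becomes 24, so

    ∬_D (24) dA = ∫_0^{2π} ∫_0^{5} (24) · r dr dθ.

Inner (r from 0 to 5): 300.
Outer (θ from 0 to 2π): 600π.

Therefore ∮_C P dx + Q dy = 600π.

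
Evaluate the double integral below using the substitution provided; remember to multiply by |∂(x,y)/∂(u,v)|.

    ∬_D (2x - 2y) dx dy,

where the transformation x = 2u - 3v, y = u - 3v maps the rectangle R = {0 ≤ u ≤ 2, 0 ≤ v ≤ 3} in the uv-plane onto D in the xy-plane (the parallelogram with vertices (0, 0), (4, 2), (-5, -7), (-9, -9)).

Compute the Jacobian determinant of (x, y) with respect to (u, v):

    ∂(x,y)/∂(u,v) = | 2  -3 | = (2)(-3) - (-3)(1) = -3.
                   | 1  -3 |

Its absolute value is |J| = 3 (the area scaling factor).

Substituting x = 2u - 3v, y = u - 3v into the integrand,

    2x - 2y → 2u,

so the integral becomes

    ∬_R (2u) · |J| du dv = ∫_0^2 ∫_0^3 (6u) dv du.

Inner (v): 18u.
Outer (u): 36.

Therefore ∬_D (2x - 2y) dx dy = 36.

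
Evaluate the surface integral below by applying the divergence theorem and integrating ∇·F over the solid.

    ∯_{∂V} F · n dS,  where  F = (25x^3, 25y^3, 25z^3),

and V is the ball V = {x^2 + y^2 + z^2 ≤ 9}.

By the divergence theorem,

    ∯_{∂V} F · n dS = ∭_V (∇ · F) dV.

Compute the divergence:
    ∇ · F = ∂F_x/∂x + ∂F_y/∂y + ∂F_z/∂z = 75x^2 + 75y^2 + 75z^2.

In spherical coordinates, x = ρ sin(φ) cos(θ), y = ρ sin(φ) sin(θ), z = ρ cos(φ), dV = ρ^2 sin(φ) dρ dφ dθ, with 0 ≤ ρ ≤ 3, 0 ≤ φ ≤ π, 0 ≤ θ ≤ 2π.

The integrand, after substitution and multiplying by the volume element, becomes (75ρ^2) · ρ^2 sin(φ), so

    ∭_V (∇·F) dV = ∫_0^{2π} ∫_0^{π} ∫_0^{3} (75ρ^2) · ρ^2 sin(φ) dρ dφ dθ.

Inner (ρ from 0 to 3): 3645sin(φ).
Middle (φ from 0 to π): 7290.
Outer (θ from 0 to 2π): 14580π.

Therefore ∯_{∂V} F · n dS = 14580π.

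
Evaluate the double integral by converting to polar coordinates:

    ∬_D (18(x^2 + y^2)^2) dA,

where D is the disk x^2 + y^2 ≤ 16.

The region D is 0 ≤ r ≤ 4, 0 ≤ θ ≤ 2π in polar coordinates, where x = r cos(θ), y = r sin(θ), and dA = r dr dθ.

Under the substitution, the integrand becomes 18r^4, so

    ∬_D (18(x^2 + y^2)^2) dA = ∫_{0}^{2π} ∫_{0}^{4} (18r^4) · r dr dθ.

Inner integral (in r): ∫_{0}^{4} (18r^4) · r dr = 12288.

Outer integral (in θ): ∫_{0}^{2π} (12288) dθ = 24576π.

Therefore ∬_D (18(x^2 + y^2)^2) dA = 24576π.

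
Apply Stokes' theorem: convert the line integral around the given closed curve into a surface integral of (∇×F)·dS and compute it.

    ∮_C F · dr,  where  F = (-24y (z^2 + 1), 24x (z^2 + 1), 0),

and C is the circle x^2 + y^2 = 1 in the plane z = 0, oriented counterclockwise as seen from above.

Let S be the flat disk x^2 + y^2 ≤ 1 in the plane z = 0, with upward unit normal n̂ = ẑ. By Stokes' theorem,

    ∮_C F · dr = ∬_S (∇ × F) · n̂ dS = ∬_D (curl F)_z dA,

where D is the disk x^2 + y^2 ≤ 1.

Compute the curl of F = (-24y (z^2 + 1), 24x (z^2 + 1), 0):
    (∇ × F)_x = ∂F_z/∂y - ∂F_y/∂z = -48x z,
    (∇ × F)_y = ∂F_x/∂z - ∂F_z/∂x = -48y z,
    (∇ × F)_z = ∂F_y/∂x - ∂F_x/∂y = 48z^2 + 48.

On z = 0, (curl F)_z = 48.

Convert to polar (x = r cos θ, y = r sin θ, dA = r dr dθ); the integrand becomes 48, so

    ∬_D (curl F)_z dA = ∫_0^{2π} ∫_0^{1} (48) · r dr dθ.

Inner (r from 0 to 1): 24.
Outer (θ from 0 to 2π): 48π.

Therefore ∮_C F · dr = 48π.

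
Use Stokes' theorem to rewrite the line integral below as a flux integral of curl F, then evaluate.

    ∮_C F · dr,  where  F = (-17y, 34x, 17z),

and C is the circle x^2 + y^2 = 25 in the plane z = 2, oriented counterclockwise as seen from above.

Let S be the flat disk x^2 + y^2 ≤ 25 in the plane z = 2, with upward unit normal n̂ = ẑ. By Stokes' theorem,

    ∮_C F · dr = ∬_S (∇ × F) · n̂ dS = ∬_D (curl F)_z dA,

where D is the disk x^2 + y^2 ≤ 25.

Compute the curl of F = (-17y, 34x, 17z):
    (∇ × F)_x = ∂F_z/∂y - ∂F_y/∂z = 0,
    (∇ × F)_y = ∂F_x/∂z - ∂F_z/∂x = 0,
    (∇ × F)_z = ∂F_y/∂x - ∂F_x/∂y = 51.

On z = 2, (curl F)_z = 51.

Convert to polar (x = r cos θ, y = r sin θ, dA = r dr dθ); the integrand becomes 51, so

    ∬_D (curl F)_z dA = ∫_0^{2π} ∫_0^{5} (51) · r dr dθ.

Inner (r from 0 to 5): 1275/2.
Outer (θ from 0 to 2π): 1275π.

Therefore ∮_C F · dr = 1275π.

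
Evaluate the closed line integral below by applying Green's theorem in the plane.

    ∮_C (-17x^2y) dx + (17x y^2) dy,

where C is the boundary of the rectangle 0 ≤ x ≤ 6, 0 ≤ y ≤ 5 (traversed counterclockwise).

Green's theorem converts the closed line integral into a double integral over the enclosed region D:

    ∮_C P dx + Q dy = ∬_D (∂Q/∂x - ∂P/∂y) dA.

Here P = -17x^2y, Q = 17x y^2, so

    ∂Q/∂x = 17y^2,    ∂P/∂y = -17x^2,
    ∂Q/∂x - ∂P/∂y = 17x^2 + 17y^2.

D is the region 0 ≤ x ≤ 6, 0 ≤ y ≤ 5. Evaluating the double integral:

    ∬_D (17x^2 + 17y^2) dA = ∫_0^{6} ∫_0^{5} (17x^2 + 17y^2) dy dx.

Inner (y from 0 to 5): 85x^2 + 2125/3.
Outer (x from 0 to 6): 10370.

Therefore ∮_C P dx + Q dy = 10370.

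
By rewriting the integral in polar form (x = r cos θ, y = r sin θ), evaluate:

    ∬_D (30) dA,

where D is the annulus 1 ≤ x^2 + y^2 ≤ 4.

The region D is 1 ≤ r ≤ 2, 0 ≤ θ ≤ 2π in polar coordinates, where x = r cos(θ), y = r sin(θ), and dA = r dr dθ.

Under the substitution, the integrand becomes 30, so

    ∬_D (30) dA = ∫_{0}^{2π} ∫_{1}^{2} (30) · r dr dθ.

Inner integral (in r): ∫_{1}^{2} (30) · r dr = 45.

Outer integral (in θ): ∫_{0}^{2π} (45) dθ = 90π.

Therefore ∬_D (30) dA = 90π.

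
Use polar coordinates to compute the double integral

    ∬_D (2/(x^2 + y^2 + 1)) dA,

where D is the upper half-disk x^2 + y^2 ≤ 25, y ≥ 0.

The region D is 0 ≤ r ≤ 5, 0 ≤ θ ≤ π in polar coordinates, where x = r cos(θ), y = r sin(θ), and dA = r dr dθ.

Under the substitution, the integrand becomes 2/(r^2 + 1), so

    ∬_D (2/(x^2 + y^2 + 1)) dA = ∫_{0}^{π} ∫_{0}^{5} (2/(r^2 + 1)) · r dr dθ.

Inner integral (in r): ∫_{0}^{5} (2/(r^2 + 1)) · r dr = log(26).

Outer integral (in θ): ∫_{0}^{π} (log(26)) dθ = π log(26).

Therefore ∬_D (2/(x^2 + y^2 + 1)) dA = π log(26).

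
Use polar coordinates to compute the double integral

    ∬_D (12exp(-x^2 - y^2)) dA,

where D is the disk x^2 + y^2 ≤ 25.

The region D is 0 ≤ r ≤ 5, 0 ≤ θ ≤ 2π in polar coordinates, where x = r cos(θ), y = r sin(θ), and dA = r dr dθ.

Under the substitution, the integrand becomes 12exp(-r^2), so

    ∬_D (12exp(-x^2 - y^2)) dA = ∫_{0}^{2π} ∫_{0}^{5} (12exp(-r^2)) · r dr dθ.

Inner integral (in r): ∫_{0}^{5} (12exp(-r^2)) · r dr = 6 - 6exp(-25).

Outer integral (in θ): ∫_{0}^{2π} (6 - 6exp(-25)) dθ = -12π exp(-25) + 12π.

Therefore ∬_D (12exp(-x^2 - y^2)) dA = -12π exp(-25) + 12π.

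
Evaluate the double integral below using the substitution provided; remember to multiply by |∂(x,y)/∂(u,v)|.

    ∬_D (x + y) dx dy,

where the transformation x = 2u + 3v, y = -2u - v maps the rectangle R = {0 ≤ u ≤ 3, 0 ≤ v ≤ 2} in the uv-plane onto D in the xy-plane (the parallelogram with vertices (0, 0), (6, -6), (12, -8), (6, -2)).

Compute the Jacobian determinant of (x, y) with respect to (u, v):

    ∂(x,y)/∂(u,v) = | 2  3 | = (2)(-1) - (3)(-2) = 4.
                   | -2  -1 |

Its absolute value is |J| = 4 (the area scaling factor).

Substituting x = 2u + 3v, y = -2u - v into the integrand,

    x + y → 2v,

so the integral becomes

    ∬_R (2v) · |J| du dv = ∫_0^3 ∫_0^2 (8v) dv du.

Inner (v): 16.
Outer (u): 48.

Therefore ∬_D (x + y) dx dy = 48.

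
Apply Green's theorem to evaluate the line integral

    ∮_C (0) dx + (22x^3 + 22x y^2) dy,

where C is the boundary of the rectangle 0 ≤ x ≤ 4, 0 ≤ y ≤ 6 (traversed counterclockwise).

Green's theorem converts the closed line integral into a double integral over the enclosed region D:

    ∮_C P dx + Q dy = ∬_D (∂Q/∂x - ∂P/∂y) dA.

Here P = 0, Q = 22x^3 + 22x y^2, so

    ∂Q/∂x = 66x^2 + 22y^2,    ∂P/∂y = 0,
    ∂Q/∂x - ∂P/∂y = 66x^2 + 22y^2.

D is the region 0 ≤ x ≤ 4, 0 ≤ y ≤ 6. Evaluating the double integral:

    ∬_D (66x^2 + 22y^2) dA = ∫_0^{4} ∫_0^{6} (66x^2 + 22y^2) dy dx.

Inner (y from 0 to 6): 396x^2 + 1584.
Outer (x from 0 to 4): 14784.

Therefore ∮_C P dx + Q dy = 14784.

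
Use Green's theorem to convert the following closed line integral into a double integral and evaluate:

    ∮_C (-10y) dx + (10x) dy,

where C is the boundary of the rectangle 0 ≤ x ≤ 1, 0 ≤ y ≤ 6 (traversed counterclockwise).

Green's theorem converts the closed line integral into a double integral over the enclosed region D:

    ∮_C P dx + Q dy = ∬_D (∂Q/∂x - ∂P/∂y) dA.

Here P = -10y, Q = 10x, so

    ∂Q/∂x = 10,    ∂P/∂y = -10,
    ∂Q/∂x - ∂P/∂y = 20.

D is the region 0 ≤ x ≤ 1, 0 ≤ y ≤ 6. Evaluating the double integral:

    ∬_D (20) dA = ∫_0^{1} ∫_0^{6} (20) dy dx.

Inner (y from 0 to 6): 120.
Outer (x from 0 to 1): 120.

Therefore ∮_C P dx + Q dy = 120.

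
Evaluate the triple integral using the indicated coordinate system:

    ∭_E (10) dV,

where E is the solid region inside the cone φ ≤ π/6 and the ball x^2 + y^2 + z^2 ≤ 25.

In spherical coordinates, x = ρ sin(φ) cos(θ), y = ρ sin(φ) sin(θ), z = ρ cos(φ), and dV = ρ^2 sin(φ) dρ dφ dθ.

The integrand becomes 10, so

    ∭_E (10) dV = ∫_{0}^{2π} ∫_{0}^{π/6} ∫_{0}^{5} (10) · ρ^2 sin(φ) dρ dφ dθ.

Inner (ρ): 1250sin(φ)/3.
Middle (φ): 1250/3 - 625sqrt(3)/3.
Outer (θ): 1250π (2 - sqrt(3))/3.

Therefore the triple integral equals 1250π (2 - sqrt(3))/3.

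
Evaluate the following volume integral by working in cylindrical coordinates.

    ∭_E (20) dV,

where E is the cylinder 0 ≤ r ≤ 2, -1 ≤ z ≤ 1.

In cylindrical coordinates, x = r cos(θ), y = r sin(θ), z = z, and dV = r dr dθ dz.

The integrand becomes 20, so

    ∭_E (20) dV = ∫_{0}^{2π} ∫_{0}^{2} ∫_{-1}^{1} (20) · r dz dr dθ.

Inner (z): 40r.
Middle (r from 0 to 2): 80.
Outer (θ): 160π.

Therefore the triple integral equals 160π.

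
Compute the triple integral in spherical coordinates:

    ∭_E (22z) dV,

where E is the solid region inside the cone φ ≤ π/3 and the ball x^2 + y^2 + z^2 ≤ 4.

In spherical coordinates, x = ρ sin(φ) cos(θ), y = ρ sin(φ) sin(θ), z = ρ cos(φ), and dV = ρ^2 sin(φ) dρ dφ dθ.

The integrand becomes 22ρ cos(φ), so

    ∭_E (22z) dV = ∫_{0}^{2π} ∫_{0}^{π/3} ∫_{0}^{2} (22ρ cos(φ)) · ρ^2 sin(φ) dρ dφ dθ.

Inner (ρ): 44sin(2φ).
Middle (φ): 33.
Outer (θ): 66π.

Therefore the triple integral equals 66π.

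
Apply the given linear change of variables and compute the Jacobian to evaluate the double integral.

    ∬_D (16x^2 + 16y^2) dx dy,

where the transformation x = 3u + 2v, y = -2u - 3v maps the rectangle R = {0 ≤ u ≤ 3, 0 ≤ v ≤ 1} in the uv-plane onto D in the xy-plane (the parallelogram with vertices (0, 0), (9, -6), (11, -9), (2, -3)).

Compute the Jacobian determinant of (x, y) with respect to (u, v):

    ∂(x,y)/∂(u,v) = | 3  2 | = (3)(-3) - (2)(-2) = -5.
                   | -2  -3 |

Its absolute value is |J| = 5 (the area scaling factor).

Substituting x = 3u + 2v, y = -2u - 3v into the integrand,

    16x^2 + 16y^2 → 208u^2 + 384u v + 208v^2,

so the integral becomes

    ∬_R (208u^2 + 384u v + 208v^2) · |J| du dv = ∫_0^3 ∫_0^1 (1040u^2 + 1920u v + 1040v^2) dv du.

Inner (v): 1040u^2 + 960u + 1040/3.
Outer (u): 14720.

Therefore ∬_D (16x^2 + 16y^2) dx dy = 14720.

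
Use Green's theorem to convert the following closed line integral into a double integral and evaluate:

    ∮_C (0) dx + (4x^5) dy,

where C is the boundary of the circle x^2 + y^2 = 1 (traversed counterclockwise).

Green's theorem converts the closed line integral into a double integral over the enclosed region D:

    ∮_C P dx + Q dy = ∬_D (∂Q/∂x - ∂P/∂y) dA.

Here P = 0, Q = 4x^5, so

    ∂Q/∂x = 20x^4,    ∂P/∂y = 0,
    ∂Q/∂x - ∂P/∂y = 20x^4.

D is the region x^2 + y^2 ≤ 1. Evaluating the double integral:

In polar coordinates (x = r cos θ, y = r sin θ, dA = r dr dθ) the integrand becomes 20r^4cos(θ)^4, so

    ∬_D (20x^4) dA = ∫_0^{2π} ∫_0^{1} (20r^4cos(θ)^4) · r dr dθ.

Inner (r from 0 to 1): 10cos(θ)^4/3.
Outer (θ from 0 to 2π): 5π/2.

Therefore ∮_C P dx + Q dy = 5π/2.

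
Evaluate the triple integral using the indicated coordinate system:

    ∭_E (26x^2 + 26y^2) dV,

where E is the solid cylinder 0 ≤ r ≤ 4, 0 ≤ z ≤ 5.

In cylindrical coordinates, x = r cos(θ), y = r sin(θ), z = z, and dV = r dr dθ dz.

The integrand becomes 26r^2, so

    ∭_E (26x^2 + 26y^2) dV = ∫_{0}^{2π} ∫_{0}^{4} ∫_{0}^{5} (26r^2) · r dz dr dθ.

Inner (z): 130r^3.
Middle (r from 0 to 4): 8320.
Outer (θ): 16640π.

Therefore the triple integral equals 16640π.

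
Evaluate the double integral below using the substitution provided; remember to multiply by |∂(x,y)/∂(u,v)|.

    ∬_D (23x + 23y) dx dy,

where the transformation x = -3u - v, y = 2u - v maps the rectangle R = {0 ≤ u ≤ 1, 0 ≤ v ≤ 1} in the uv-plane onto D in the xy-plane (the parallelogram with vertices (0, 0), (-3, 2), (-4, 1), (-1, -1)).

Compute the Jacobian determinant of (x, y) with respect to (u, v):

    ∂(x,y)/∂(u,v) = | -3  -1 | = (-3)(-1) - (-1)(2) = 5.
                   | 2  -1 |

Its absolute value is |J| = 5 (the area scaling factor).

Substituting x = -3u - v, y = 2u - v into the integrand,

    23x + 23y → -23u - 46v,

so the integral becomes

    ∬_R (-23u - 46v) · |J| du dv = ∫_0^1 ∫_0^1 (-115u - 230v) dv du.

Inner (v): -115u - 115.
Outer (u): -345/2.

Therefore ∬_D (23x + 23y) dx dy = -345/2.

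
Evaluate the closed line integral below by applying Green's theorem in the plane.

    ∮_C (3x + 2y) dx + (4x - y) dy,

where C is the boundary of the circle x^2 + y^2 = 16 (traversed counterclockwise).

Green's theorem converts the closed line integral into a double integral over the enclosed region D:

    ∮_C P dx + Q dy = ∬_D (∂Q/∂x - ∂P/∂y) dA.

Here P = 3x + 2y, Q = 4x - y, so

    ∂Q/∂x = 4,    ∂P/∂y = 2,
    ∂Q/∂x - ∂P/∂y = 2.

D is the region x^2 + y^2 ≤ 16. Evaluating the double integral:

In polar coordinates (x = r cos θ, y = r sin θ, dA = r dr dθ) the integrand becomes 2, so

    ∬_D (2) dA = ∫_0^{2π} ∫_0^{4} (2) · r dr dθ.

Inner (r from 0 to 4): 16.
Outer (θ from 0 to 2π): 32π.

Therefore ∮_C P dx + Q dy = 32π.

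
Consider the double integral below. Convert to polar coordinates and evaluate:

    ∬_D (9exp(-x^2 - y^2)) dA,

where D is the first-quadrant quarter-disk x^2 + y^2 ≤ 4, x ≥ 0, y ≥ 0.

The region D is 0 ≤ r ≤ 2, 0 ≤ θ ≤ π/2 in polar coordinates, where x = r cos(θ), y = r sin(θ), and dA = r dr dθ.

Under the substitution, the integrand becomes 9exp(-r^2), so

    ∬_D (9exp(-x^2 - y^2)) dA = ∫_{0}^{π/2} ∫_{0}^{2} (9exp(-r^2)) · r dr dθ.

Inner integral (in r): ∫_{0}^{2} (9exp(-r^2)) · r dr = 9/2 - 9exp(-4)/2.

Outer integral (in θ): ∫_{0}^{π/2} (9/2 - 9exp(-4)/2) dθ = -9π (1 - exp(4))exp(-4)/4.

Therefore ∬_D (9exp(-x^2 - y^2)) dA = -9π (1 - exp(4))exp(-4)/4.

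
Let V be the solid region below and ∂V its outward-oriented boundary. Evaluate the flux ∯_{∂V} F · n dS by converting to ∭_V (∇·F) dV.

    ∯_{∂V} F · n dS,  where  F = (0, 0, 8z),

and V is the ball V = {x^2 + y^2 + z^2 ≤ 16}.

By the divergence theorem,

    ∯_{∂V} F · n dS = ∭_V (∇ · F) dV.

Compute the divergence:
    ∇ · F = ∂F_x/∂x + ∂F_y/∂y + ∂F_z/∂z = 0 + 0 + 8 = 8.

In spherical coordinates, x = ρ sin(φ) cos(θ), y = ρ sin(φ) sin(θ), z = ρ cos(φ), dV = ρ^2 sin(φ) dρ dφ dθ, with 0 ≤ ρ ≤ 4, 0 ≤ φ ≤ π, 0 ≤ θ ≤ 2π.

The integrand, after substitution and multiplying by the volume element, becomes (8) · ρ^2 sin(φ), so

    ∭_V (∇·F) dV = ∫_0^{2π} ∫_0^{π} ∫_0^{4} (8) · ρ^2 sin(φ) dρ dφ dθ.

Inner (ρ from 0 to 4): 512sin(φ)/3.
Middle (φ from 0 to π): 1024/3.
Outer (θ from 0 to 2π): 2048π/3.

Therefore ∯_{∂V} F · n dS = 2048π/3.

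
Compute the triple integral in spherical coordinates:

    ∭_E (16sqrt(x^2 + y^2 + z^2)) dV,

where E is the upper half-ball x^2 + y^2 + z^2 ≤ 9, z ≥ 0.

In spherical coordinates, x = ρ sin(φ) cos(θ), y = ρ sin(φ) sin(θ), z = ρ cos(φ), and dV = ρ^2 sin(φ) dρ dφ dθ.

The integrand becomes 16ρ, so

    ∭_E (16sqrt(x^2 + y^2 + z^2)) dV = ∫_{0}^{2π} ∫_{0}^{π/2} ∫_{0}^{3} (16ρ) · ρ^2 sin(φ) dρ dφ dθ.

Inner (ρ): 324sin(φ).
Middle (φ): 324.
Outer (θ): 648π.

Therefore the triple integral equals 648π.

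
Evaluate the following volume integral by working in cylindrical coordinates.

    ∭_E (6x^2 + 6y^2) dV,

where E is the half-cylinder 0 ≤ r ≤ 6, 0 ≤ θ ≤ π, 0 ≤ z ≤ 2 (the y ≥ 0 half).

In cylindrical coordinates, x = r cos(θ), y = r sin(θ), z = z, and dV = r dr dθ dz.

The integrand becomes 6r^2, so

    ∭_E (6x^2 + 6y^2) dV = ∫_{0}^{π} ∫_{0}^{6} ∫_{0}^{2} (6r^2) · r dz dr dθ.

Inner (z): 12r^3.
Middle (r from 0 to 6): 3888.
Outer (θ): 3888π.

Therefore the triple integral equals 3888π.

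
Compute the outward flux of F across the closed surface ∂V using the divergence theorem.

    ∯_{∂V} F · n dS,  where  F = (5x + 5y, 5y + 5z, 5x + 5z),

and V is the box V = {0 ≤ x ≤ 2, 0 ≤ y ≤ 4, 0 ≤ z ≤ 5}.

By the divergence theorem,

    ∯_{∂V} F · n dS = ∭_V (∇ · F) dV.

Compute the divergence:
    ∇ · F = ∂F_x/∂x + ∂F_y/∂y + ∂F_z/∂z = 5 + 5 + 5 = 15.

V is a rectangular box, so dV = dx dy dz with 0 ≤ x ≤ 2, 0 ≤ y ≤ 4, 0 ≤ z ≤ 5.

Integrate (15) over V as an iterated integral:

    ∭_V (∇·F) dV = ∫_0^{2} ∫_0^{4} ∫_0^{5} (15) dz dy dx.

Inner (z from 0 to 5): 75.
Middle (y from 0 to 4): 300.
Outer (x from 0 to 2): 600.

Therefore ∯_{∂V} F · n dS = 600.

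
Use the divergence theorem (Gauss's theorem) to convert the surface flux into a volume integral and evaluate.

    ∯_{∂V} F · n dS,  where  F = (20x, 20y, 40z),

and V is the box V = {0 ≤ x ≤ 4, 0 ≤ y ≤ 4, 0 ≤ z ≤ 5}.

By the divergence theorem,

    ∯_{∂V} F · n dS = ∭_V (∇ · F) dV.

Compute the divergence:
    ∇ · F = ∂F_x/∂x + ∂F_y/∂y + ∂F_z/∂z = 20 + 20 + 40 = 80.

V is a rectangular box, so dV = dx dy dz with 0 ≤ x ≤ 4, 0 ≤ y ≤ 4, 0 ≤ z ≤ 5.

Integrate (80) over V as an iterated integral:

    ∭_V (∇·F) dV = ∫_0^{4} ∫_0^{4} ∫_0^{5} (80) dz dy dx.

Inner (z from 0 to 5): 400.
Middle (y from 0 to 4): 1600.
Outer (x from 0 to 4): 6400.

Therefore ∯_{∂V} F · n dS = 6400.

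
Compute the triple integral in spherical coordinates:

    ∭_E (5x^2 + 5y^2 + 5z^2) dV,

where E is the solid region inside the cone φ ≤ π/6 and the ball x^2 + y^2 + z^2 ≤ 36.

In spherical coordinates, x = ρ sin(φ) cos(θ), y = ρ sin(φ) sin(θ), z = ρ cos(φ), and dV = ρ^2 sin(φ) dρ dφ dθ.

The integrand becomes 5ρ^2, so

    ∭_E (5x^2 + 5y^2 + 5z^2) dV = ∫_{0}^{2π} ∫_{0}^{π/6} ∫_{0}^{6} (5ρ^2) · ρ^2 sin(φ) dρ dφ dθ.

Inner (ρ): 7776sin(φ).
Middle (φ): 7776 - 3888sqrt(3).
Outer (θ): 7776π (2 - sqrt(3)).

Therefore the triple integral equals 7776π (2 - sqrt(3)).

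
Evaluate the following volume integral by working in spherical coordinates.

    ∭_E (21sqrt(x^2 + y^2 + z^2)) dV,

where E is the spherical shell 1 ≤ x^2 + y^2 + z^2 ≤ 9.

In spherical coordinates, x = ρ sin(φ) cos(θ), y = ρ sin(φ) sin(θ), z = ρ cos(φ), and dV = ρ^2 sin(φ) dρ dφ dθ.

The integrand becomes 21ρ, so

    ∭_E (21sqrt(x^2 + y^2 + z^2)) dV = ∫_{0}^{2π} ∫_{0}^{π} ∫_{1}^{3} (21ρ) · ρ^2 sin(φ) dρ dφ dθ.

Inner (ρ): 420sin(φ).
Middle (φ): 840.
Outer (θ): 1680π.

Therefore the triple integral equals 1680π.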